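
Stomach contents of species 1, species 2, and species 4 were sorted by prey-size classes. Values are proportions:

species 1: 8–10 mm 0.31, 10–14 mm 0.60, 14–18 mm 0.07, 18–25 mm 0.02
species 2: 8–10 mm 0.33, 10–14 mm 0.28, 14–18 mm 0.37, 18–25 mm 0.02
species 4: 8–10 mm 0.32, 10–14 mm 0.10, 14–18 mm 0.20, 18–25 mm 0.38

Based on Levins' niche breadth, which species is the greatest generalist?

species 4

Σp_1ᵢ² = 0.31² + 0.60² + 0.07² + 0.02² = 0.0961 + 0.3600 + 0.0049 + 0.0004 = 0.4614
B_1 = 1 / 0.4614 = 2.1673
Σp_2ᵢ² = 0.33² + 0.28² + 0.37² + 0.02² = 0.1089 + 0.0784 + 0.1369 + 0.0004 = 0.3246
B_2 = 1 / 0.3246 = 3.0807
Σp_4ᵢ² = 0.32² + 0.10² + 0.20² + 0.38² = 0.1024 + 0.0100 + 0.0400 + 0.1444 = 0.2968
B_4 = 1 / 0.2968 = 3.3693
Highest B → broadest niche (most generalist): species 4 (B = 3.37).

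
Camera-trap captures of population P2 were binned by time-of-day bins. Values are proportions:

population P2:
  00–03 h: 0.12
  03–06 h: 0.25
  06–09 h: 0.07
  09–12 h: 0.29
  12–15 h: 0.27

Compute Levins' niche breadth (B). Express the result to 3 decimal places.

Σpᵢ² = 0.12² + 0.25² + 0.07² + 0.29² + 0.27² = 0.0144 + 0.0625 + 0.0049 + 0.0841 + 0.0729 = 0.2388
B = 1 / 0.2388 = 4.18760

4.188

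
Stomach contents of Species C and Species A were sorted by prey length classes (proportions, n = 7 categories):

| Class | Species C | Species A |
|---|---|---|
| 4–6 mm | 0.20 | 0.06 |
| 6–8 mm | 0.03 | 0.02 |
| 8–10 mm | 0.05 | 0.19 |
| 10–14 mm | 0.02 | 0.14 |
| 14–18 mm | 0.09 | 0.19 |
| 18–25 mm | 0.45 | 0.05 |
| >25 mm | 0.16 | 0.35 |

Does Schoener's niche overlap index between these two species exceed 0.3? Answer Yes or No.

Σ|p₁ᵢ − p₂ᵢ| = 0.14 + 0.01 + 0.14 + 0.12 + 0.10 + 0.40 + 0.19 = 1.10
D = 1 − ½ × 1.10 = 1 − 0.550 = 0.4500
D = 0.4500 > 0.3 → Yes.

Yes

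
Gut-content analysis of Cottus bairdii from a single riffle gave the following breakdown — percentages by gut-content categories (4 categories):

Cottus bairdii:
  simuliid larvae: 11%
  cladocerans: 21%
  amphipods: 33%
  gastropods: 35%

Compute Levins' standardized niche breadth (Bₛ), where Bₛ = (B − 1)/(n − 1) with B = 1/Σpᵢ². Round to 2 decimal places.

Convert percentages to proportions (divide by 100).
Σpᵢ² = 0.11² + 0.21² + 0.33² + 0.35² = 0.0121 + 0.0441 + 0.1089 + 0.1225 = 0.2876
B = 1 / 0.2876 = 3.4771
Bₛ = (B − 1)/(n − 1) = (3.4771 − 1)/(4 − 1) = 2.4771/3 = 0.8257

0.83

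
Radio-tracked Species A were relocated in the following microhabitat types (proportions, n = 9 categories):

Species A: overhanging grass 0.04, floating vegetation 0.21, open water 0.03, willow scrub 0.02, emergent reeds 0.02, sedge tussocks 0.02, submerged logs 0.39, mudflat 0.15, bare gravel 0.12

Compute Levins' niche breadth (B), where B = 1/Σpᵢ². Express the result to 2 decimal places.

Σpᵢ² = 0.04² + 0.21² + 0.03² + 0.02² + 0.02² + 0.02² + 0.39² + 0.15² + 0.12² = 0.0016 + 0.0441 + 0.0009 + 0.0004 + 0.0004 + 0.0004 + 0.1521 + 0.0225 + 0.0144 = 0.2368
B = 1 / 0.2368 = 4.2230

4.22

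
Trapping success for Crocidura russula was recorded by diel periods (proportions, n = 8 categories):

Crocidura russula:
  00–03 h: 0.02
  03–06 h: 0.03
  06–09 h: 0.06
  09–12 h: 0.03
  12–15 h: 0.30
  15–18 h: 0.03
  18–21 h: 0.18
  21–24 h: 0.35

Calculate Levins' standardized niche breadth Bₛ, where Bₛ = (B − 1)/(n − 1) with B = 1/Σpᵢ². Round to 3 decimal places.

0.425

Σpᵢ² = 0.02² + 0.03² + 0.06² + 0.03² + 0.30² + 0.03² + 0.18² + 0.35² = 0.0004 + 0.0009 + 0.0036 + 0.0009 + 0.0900 + 0.0009 + 0.0324 + 0.1225 = 0.2516
B = 1 / 0.2516 = 3.97456
Bₛ = (B − 1)/(n − 1) = (3.97456 − 1)/(8 − 1) = 2.97456/7 = 0.42494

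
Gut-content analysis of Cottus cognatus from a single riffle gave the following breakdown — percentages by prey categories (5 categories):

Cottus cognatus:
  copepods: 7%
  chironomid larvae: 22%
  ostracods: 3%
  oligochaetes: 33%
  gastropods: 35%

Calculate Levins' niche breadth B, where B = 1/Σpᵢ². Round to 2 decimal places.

3.50

Convert percentages to proportions (divide by 100).
Σpᵢ² = 0.07² + 0.22² + 0.03² + 0.33² + 0.35² = 0.0049 + 0.0484 + 0.0009 + 0.1089 + 0.1225 = 0.2856
B = 1 / 0.2856 = 3.5014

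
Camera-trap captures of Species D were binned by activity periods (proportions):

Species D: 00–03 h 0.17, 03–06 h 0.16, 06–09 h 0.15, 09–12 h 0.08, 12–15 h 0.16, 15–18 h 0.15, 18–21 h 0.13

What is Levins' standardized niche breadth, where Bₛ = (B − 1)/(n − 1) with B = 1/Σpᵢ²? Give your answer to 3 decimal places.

0.956

Σpᵢ² = 0.17² + 0.16² + 0.15² + 0.08² + 0.16² + 0.15² + 0.13² = 0.0289 + 0.0256 + 0.0225 + 0.0064 + 0.0256 + 0.0225 + 0.0169 = 0.1484
B = 1 / 0.1484 = 6.73854
Bₛ = (B − 1)/(n − 1) = (6.73854 − 1)/(7 − 1) = 5.73854/6 = 0.95642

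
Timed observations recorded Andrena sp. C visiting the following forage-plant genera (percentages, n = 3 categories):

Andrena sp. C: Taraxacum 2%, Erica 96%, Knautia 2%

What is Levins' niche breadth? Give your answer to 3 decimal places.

Convert percentages to proportions (divide by 100).
Σpᵢ² = 0.02² + 0.96² + 0.02² = 0.0004 + 0.9216 + 0.0004 = 0.9224
B = 1 / 0.9224 = 1.08413

1.084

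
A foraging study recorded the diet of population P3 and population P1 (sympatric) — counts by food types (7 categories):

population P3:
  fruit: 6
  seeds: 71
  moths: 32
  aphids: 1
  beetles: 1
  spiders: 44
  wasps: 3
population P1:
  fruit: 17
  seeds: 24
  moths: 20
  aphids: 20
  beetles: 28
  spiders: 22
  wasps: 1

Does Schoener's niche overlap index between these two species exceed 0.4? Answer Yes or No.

Yes

Proportions for population P3 (n=158): 6/158=0.0380, 71/158=0.4494, 32/158=0.2025, 1/158=0.0063, 1/158=0.0063, 44/158=0.2785, 3/158=0.0190
Proportions for population P1 (n=132): 17/132=0.1288, 24/132=0.1818, 20/132=0.1515, 20/132=0.1515, 28/132=0.2121, 22/132=0.1667, 1/132=0.0076
Σ|p₁ᵢ − p₂ᵢ| = 0.0908 + 0.2676 + 0.0510 + 0.1452 + 0.2058 + 0.1118 + 0.0114 = 0.8836
D = 1 − ½ × 0.8836 = 1 − 0.44180 = 0.55820
D = 0.55820 > 0.4 → Yes.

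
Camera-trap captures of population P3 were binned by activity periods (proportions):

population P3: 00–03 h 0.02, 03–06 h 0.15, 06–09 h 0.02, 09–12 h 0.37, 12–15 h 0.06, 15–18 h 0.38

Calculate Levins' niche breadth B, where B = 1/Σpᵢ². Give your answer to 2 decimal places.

Σpᵢ² = 0.02² + 0.15² + 0.02² + 0.37² + 0.06² + 0.38² = 0.0004 + 0.0225 + 0.0004 + 0.1369 + 0.0036 + 0.1444 = 0.3082
B = 1 / 0.3082 = 3.2446

3.24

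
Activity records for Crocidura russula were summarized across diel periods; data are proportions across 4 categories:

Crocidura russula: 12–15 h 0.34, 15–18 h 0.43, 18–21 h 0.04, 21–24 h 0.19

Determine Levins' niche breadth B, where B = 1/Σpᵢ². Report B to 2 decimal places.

Σpᵢ² = 0.34² + 0.43² + 0.04² + 0.19² = 0.1156 + 0.1849 + 0.0016 + 0.0361 = 0.3382
B = 1 / 0.3382 = 2.9568

2.96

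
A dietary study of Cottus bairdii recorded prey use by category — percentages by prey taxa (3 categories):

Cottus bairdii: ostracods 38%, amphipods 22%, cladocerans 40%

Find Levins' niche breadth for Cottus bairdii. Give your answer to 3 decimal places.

2.834

Convert percentages to proportions (divide by 100).
Σpᵢ² = 0.38² + 0.22² + 0.40² = 0.1444 + 0.0484 + 0.1600 = 0.3528
B = 1 / 0.3528 = 2.83447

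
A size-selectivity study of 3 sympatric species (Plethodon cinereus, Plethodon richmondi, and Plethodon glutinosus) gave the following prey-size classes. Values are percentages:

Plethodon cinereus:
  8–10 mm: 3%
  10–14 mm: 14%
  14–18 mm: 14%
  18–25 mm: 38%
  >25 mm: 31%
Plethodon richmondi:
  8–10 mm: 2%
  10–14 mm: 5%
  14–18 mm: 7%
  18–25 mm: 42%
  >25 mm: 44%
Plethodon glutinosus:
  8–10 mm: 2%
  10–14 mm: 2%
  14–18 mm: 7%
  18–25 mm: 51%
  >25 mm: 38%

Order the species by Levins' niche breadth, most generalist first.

Plethodon cinereus > Plethodon richmondi > Plethodon glutinosus

Convert percentages to proportions (divide by 100).
Σp_cineᵢ² = 0.03² + 0.14² + 0.14² + 0.38² + 0.31² = 0.0009 + 0.0196 + 0.0196 + 0.1444 + 0.0961 = 0.2806
B_cine = 1 / 0.2806 = 3.5638
Σp_richᵢ² = 0.02² + 0.05² + 0.07² + 0.42² + 0.44² = 0.0004 + 0.0025 + 0.0049 + 0.1764 + 0.1936 = 0.3778
B_rich = 1 / 0.3778 = 2.6469
Σp_glutᵢ² = 0.02² + 0.02² + 0.07² + 0.51² + 0.38² = 0.0004 + 0.0004 + 0.0049 + 0.2601 + 0.1444 = 0.4102
B_glut = 1 / 0.4102 = 2.4378
Ranking by B (broadest → narrowest): Plethodon cinereus (3.56) > Plethodon richmondi (2.65) > Plethodon glutinosus (2.44)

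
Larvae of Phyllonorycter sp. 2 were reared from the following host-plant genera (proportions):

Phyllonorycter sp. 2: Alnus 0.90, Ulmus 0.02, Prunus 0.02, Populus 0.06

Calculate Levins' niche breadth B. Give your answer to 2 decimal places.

Σpᵢ² = 0.90² + 0.02² + 0.02² + 0.06² = 0.8100 + 0.0004 + 0.0004 + 0.0036 = 0.8144
B = 1 / 0.8144 = 1.2279

1.23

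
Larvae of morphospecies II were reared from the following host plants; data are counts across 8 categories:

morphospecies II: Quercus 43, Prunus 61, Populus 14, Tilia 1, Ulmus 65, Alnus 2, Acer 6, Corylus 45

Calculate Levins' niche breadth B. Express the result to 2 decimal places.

Proportions for morphospecies II (n=237): 43/237=0.1814, 61/237=0.2574, 14/237=0.0591, 1/237=0.0042, 65/237=0.2743, 2/237=0.0084, 6/237=0.0253, 45/237=0.1899
Σpᵢ² = 0.1814² + 0.2574² + 0.0591² + 0.0042² + 0.2743² + 0.0084² + 0.0253² + 0.1899² = 0.032906 + 0.066255 + 0.003493 + 0.000018 + 0.075240 + 0.000071 + 0.000640 + 0.036062 = 0.214685
B = 1 / 0.214685 = 4.6580

4.66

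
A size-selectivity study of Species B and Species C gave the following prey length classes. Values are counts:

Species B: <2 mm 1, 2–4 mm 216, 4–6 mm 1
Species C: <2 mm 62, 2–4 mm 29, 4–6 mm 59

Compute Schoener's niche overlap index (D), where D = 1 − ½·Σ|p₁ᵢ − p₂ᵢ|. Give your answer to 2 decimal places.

Proportions for Species B (n=218): 1/218=0.0046, 216/218=0.9908, 1/218=0.0046
Proportions for Species C (n=150): 62/150=0.4133, 29/150=0.1933, 59/150=0.3933
Σ|p₁ᵢ − p₂ᵢ| = 0.4087 + 0.7975 + 0.3887 = 1.5949
D = 1 − ½ × 1.5949 = 1 − 0.79745 = 0.20255

0.20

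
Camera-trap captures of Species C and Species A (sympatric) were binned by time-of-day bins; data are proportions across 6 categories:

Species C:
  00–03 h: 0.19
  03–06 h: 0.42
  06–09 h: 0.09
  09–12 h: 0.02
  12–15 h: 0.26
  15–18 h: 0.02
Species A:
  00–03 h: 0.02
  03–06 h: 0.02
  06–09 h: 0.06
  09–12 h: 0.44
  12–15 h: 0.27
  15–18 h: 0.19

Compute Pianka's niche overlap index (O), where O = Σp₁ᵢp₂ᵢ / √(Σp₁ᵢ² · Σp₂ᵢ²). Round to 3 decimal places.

Σ p₁ᵢp₂ᵢ = 0.0038 + 0.0084 + 0.0054 + 0.0088 + 0.0702 + 0.0038 = 0.1004
Σp_1ᵢ² = 0.19² + 0.42² + 0.09² + 0.02² + 0.26² + 0.02² = 0.0361 + 0.1764 + 0.0081 + 0.0004 + 0.0676 + 0.0004 = 0.2890
Σp_2ᵢ² = 0.02² + 0.02² + 0.06² + 0.44² + 0.27² + 0.19² = 0.0004 + 0.0004 + 0.0036 + 0.1936 + 0.0729 + 0.0361 = 0.3070
O = 0.1004 / √(0.2890 × 0.3070) = 0.1004 / 0.297864 = 0.33707

0.337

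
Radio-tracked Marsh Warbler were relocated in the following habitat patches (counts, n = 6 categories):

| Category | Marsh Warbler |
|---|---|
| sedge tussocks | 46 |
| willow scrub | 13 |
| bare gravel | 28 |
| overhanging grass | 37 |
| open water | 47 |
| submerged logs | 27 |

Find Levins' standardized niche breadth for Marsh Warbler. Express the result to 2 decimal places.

Proportions for Marsh Warbler (n=198): 46/198=0.2323, 13/198=0.0657, 28/198=0.1414, 37/198=0.1869, 47/198=0.2374, 27/198=0.1364
Σpᵢ² = 0.2323² + 0.0657² + 0.1414² + 0.1869² + 0.2374² + 0.1364² = 0.053963 + 0.004316 + 0.019994 + 0.034932 + 0.056359 + 0.018605 = 0.188169
B = 1 / 0.188169 = 5.3144
Bₛ = (B − 1)/(n − 1) = (5.3144 − 1)/(6 − 1) = 4.3144/5 = 0.8629

0.86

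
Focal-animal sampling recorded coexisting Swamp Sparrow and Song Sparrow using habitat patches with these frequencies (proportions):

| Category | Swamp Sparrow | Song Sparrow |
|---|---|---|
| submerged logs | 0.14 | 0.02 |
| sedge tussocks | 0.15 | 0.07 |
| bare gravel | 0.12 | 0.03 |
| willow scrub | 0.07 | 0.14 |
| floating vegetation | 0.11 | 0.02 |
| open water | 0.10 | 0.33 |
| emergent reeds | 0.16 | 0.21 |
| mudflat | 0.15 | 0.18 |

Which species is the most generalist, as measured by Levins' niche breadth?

Swamp Sparrow

Σp_Swamᵢ² = 0.14² + 0.15² + 0.12² + 0.07² + 0.11² + 0.10² + 0.16² + 0.15² = 0.0196 + 0.0225 + 0.0144 + 0.0049 + 0.0121 + 0.0100 + 0.0256 + 0.0225 = 0.1316
B_Swam = 1 / 0.1316 = 7.5988
Σp_Songᵢ² = 0.02² + 0.07² + 0.03² + 0.14² + 0.02² + 0.33² + 0.21² + 0.18² = 0.0004 + 0.0049 + 0.0009 + 0.0196 + 0.0004 + 0.1089 + 0.0441 + 0.0324 = 0.2116
B_Song = 1 / 0.2116 = 4.7259
Highest B → broadest niche (most generalist): Swamp Sparrow (B = 7.60).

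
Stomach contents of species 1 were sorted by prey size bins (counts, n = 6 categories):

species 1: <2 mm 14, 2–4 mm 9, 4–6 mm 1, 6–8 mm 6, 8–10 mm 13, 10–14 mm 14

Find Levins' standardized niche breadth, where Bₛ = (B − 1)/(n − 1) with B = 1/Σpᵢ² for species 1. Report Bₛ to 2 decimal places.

0.76

Proportions for species 1 (n=57): 14/57=0.2456, 9/57=0.1579, 1/57=0.0175, 6/57=0.1053, 13/57=0.2281, 14/57=0.2456
Σpᵢ² = 0.2456² + 0.1579² + 0.0175² + 0.1053² + 0.2281² + 0.2456² = 0.060319 + 0.024932 + 0.000306 + 0.011088 + 0.052030 + 0.060319 = 0.208994
B = 1 / 0.208994 = 4.7848
Bₛ = (B − 1)/(n − 1) = (4.7848 − 1)/(6 − 1) = 3.7848/5 = 0.7570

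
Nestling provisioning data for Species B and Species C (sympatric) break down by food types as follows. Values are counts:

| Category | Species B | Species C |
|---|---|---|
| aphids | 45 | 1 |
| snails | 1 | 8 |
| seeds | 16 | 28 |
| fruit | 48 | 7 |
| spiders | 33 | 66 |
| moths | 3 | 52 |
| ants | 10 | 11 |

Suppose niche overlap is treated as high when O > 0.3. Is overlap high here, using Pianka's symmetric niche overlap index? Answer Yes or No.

Yes

Proportions for Species B (n=156): 45/156=0.2885, 1/156=0.0064, 16/156=0.1026, 48/156=0.3077, 33/156=0.2115, 3/156=0.0192, 10/156=0.0641
Proportions for Species C (n=173): 1/173=0.0058, 8/173=0.0462, 28/173=0.1618, 7/173=0.0405, 66/173=0.3815, 52/173=0.3006, 11/173=0.0636
Σ p₁ᵢp₂ᵢ = 0.001673 + 0.000296 + 0.016601 + 0.012462 + 0.080687 + 0.005772 + 0.004077 = 0.121568
Σp_1ᵢ² = 0.2885² + 0.0064² + 0.1026² + 0.3077² + 0.2115² + 0.0192² + 0.0641² = 0.083232 + 0.000041 + 0.010527 + 0.094679 + 0.044732 + 0.000369 + 0.004109 = 0.237689
Σp_2ᵢ² = 0.0058² + 0.0462² + 0.1618² + 0.0405² + 0.3815² + 0.3006² + 0.0636² = 0.000034 + 0.002134 + 0.026179 + 0.001640 + 0.145542 + 0.090360 + 0.004045 = 0.269934
O = 0.121568 / √(0.237689 × 0.269934) = 0.121568 / 0.2532989 = 0.4799
O = 0.4799 > 0.3 → Yes.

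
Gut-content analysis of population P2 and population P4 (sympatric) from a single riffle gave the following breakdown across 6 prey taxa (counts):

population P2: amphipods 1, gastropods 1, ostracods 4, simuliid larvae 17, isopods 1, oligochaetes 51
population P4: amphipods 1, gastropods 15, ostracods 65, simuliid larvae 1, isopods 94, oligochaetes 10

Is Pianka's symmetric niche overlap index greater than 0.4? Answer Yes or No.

Proportions for population P2 (n=75): 1/75=0.0133, 1/75=0.0133, 4/75=0.0533, 17/75=0.2267, 1/75=0.0133, 51/75=0.6800
Proportions for population P4 (n=186): 1/186=0.0054, 15/186=0.0806, 65/186=0.3495, 1/186=0.0054, 94/186=0.5054, 10/186=0.0538
Σ p₁ᵢp₂ᵢ = 0.000072 + 0.001072 + 0.018628 + 0.001224 + 0.006722 + 0.036584 = 0.064302
Σp_1ᵢ² = 0.0133² + 0.0133² + 0.0533² + 0.2267² + 0.0133² + 0.6800² = 0.000177 + 0.000177 + 0.002841 + 0.051393 + 0.000177 + 0.462400 = 0.517165
Σp_2ᵢ² = 0.0054² + 0.0806² + 0.3495² + 0.0054² + 0.5054² + 0.0538² = 0.000029 + 0.006496 + 0.122150 + 0.000029 + 0.255429 + 0.002894 = 0.387027
O = 0.064302 / √(0.517165 × 0.387027) = 0.064302 / 0.4473889 = 0.1437
O = 0.1437 < 0.4 → No.

No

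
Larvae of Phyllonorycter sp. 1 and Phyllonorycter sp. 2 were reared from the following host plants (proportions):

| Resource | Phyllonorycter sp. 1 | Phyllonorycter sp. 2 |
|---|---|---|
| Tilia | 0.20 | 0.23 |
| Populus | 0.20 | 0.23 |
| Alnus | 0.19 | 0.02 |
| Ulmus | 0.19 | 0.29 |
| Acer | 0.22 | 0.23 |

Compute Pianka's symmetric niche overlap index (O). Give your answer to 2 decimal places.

0.91

Σ p₁ᵢp₂ᵢ = 0.0460 + 0.0460 + 0.0038 + 0.0551 + 0.0506 = 0.2015
Σp_1ᵢ² = 0.20² + 0.20² + 0.19² + 0.19² + 0.22² = 0.0400 + 0.0400 + 0.0361 + 0.0361 + 0.0484 = 0.2006
Σp_2ᵢ² = 0.23² + 0.23² + 0.02² + 0.29² + 0.23² = 0.0529 + 0.0529 + 0.0004 + 0.0841 + 0.0529 = 0.2432
O = 0.2015 / √(0.2006 × 0.2432) = 0.2015 / 0.22088 = 0.9123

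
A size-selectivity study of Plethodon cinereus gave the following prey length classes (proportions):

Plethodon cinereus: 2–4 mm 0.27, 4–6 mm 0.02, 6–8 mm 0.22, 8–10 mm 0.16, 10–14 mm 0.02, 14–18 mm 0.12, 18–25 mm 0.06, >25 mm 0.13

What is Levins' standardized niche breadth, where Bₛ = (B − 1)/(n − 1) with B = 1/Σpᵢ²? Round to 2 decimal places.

0.64

Σpᵢ² = 0.27² + 0.02² + 0.22² + 0.16² + 0.02² + 0.12² + 0.06² + 0.13² = 0.0729 + 0.0004 + 0.0484 + 0.0256 + 0.0004 + 0.0144 + 0.0036 + 0.0169 = 0.1826
B = 1 / 0.1826 = 5.4765
Bₛ = (B − 1)/(n − 1) = (5.4765 − 1)/(8 − 1) = 4.4765/7 = 0.6395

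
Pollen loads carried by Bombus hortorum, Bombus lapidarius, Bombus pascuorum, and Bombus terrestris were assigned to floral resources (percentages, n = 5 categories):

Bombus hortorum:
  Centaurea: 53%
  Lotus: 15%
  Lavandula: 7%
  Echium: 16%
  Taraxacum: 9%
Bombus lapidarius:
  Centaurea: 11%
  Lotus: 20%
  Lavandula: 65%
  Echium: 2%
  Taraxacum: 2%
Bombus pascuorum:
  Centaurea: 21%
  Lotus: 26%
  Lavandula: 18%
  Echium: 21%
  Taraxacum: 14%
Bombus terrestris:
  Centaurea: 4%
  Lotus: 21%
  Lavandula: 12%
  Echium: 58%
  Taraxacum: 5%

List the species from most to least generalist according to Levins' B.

Bombus pascuorum > Bombus hortorum > Bombus terrestris > Bombus lapidarius

Convert percentages to proportions (divide by 100).
Σp_hortᵢ² = 0.53² + 0.15² + 0.07² + 0.16² + 0.09² = 0.2809 + 0.0225 + 0.0049 + 0.0256 + 0.0081 = 0.3420
B_hort = 1 / 0.3420 = 2.9240
Σp_lapiᵢ² = 0.11² + 0.20² + 0.65² + 0.02² + 0.02² = 0.0121 + 0.0400 + 0.4225 + 0.0004 + 0.0004 = 0.4754
B_lapi = 1 / 0.4754 = 2.1035
Σp_pascᵢ² = 0.21² + 0.26² + 0.18² + 0.21² + 0.14² = 0.0441 + 0.0676 + 0.0324 + 0.0441 + 0.0196 = 0.2078
B_pasc = 1 / 0.2078 = 4.8123
Σp_terrᵢ² = 0.04² + 0.21² + 0.12² + 0.58² + 0.05² = 0.0016 + 0.0441 + 0.0144 + 0.3364 + 0.0025 = 0.3990
B_terr = 1 / 0.3990 = 2.5063
Ranking by B (broadest → narrowest): Bombus pascuorum (4.81) > Bombus hortorum (2.92) > Bombus terrestris (2.51) > Bombus lapidarius (2.10)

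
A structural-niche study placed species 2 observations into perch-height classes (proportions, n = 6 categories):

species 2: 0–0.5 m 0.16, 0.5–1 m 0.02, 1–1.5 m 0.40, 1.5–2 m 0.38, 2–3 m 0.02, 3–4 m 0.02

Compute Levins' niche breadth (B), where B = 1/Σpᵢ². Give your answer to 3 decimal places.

Σpᵢ² = 0.16² + 0.02² + 0.40² + 0.38² + 0.02² + 0.02² = 0.0256 + 0.0004 + 0.1600 + 0.1444 + 0.0004 + 0.0004 = 0.3312
B = 1 / 0.3312 = 3.01932

3.019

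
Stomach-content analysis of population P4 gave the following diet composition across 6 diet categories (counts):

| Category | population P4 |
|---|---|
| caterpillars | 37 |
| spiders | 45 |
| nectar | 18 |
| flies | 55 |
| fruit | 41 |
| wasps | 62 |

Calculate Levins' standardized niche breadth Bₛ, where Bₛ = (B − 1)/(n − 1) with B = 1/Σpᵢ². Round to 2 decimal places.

0.89

Proportions for population P4 (n=258): 37/258=0.1434, 45/258=0.1744, 18/258=0.0698, 55/258=0.2132, 41/258=0.1589, 62/258=0.2403
Σpᵢ² = 0.1434² + 0.1744² + 0.0698² + 0.2132² + 0.1589² + 0.2403² = 0.020564 + 0.030415 + 0.004872 + 0.045454 + 0.025249 + 0.057744 = 0.184298
B = 1 / 0.184298 = 5.4260
Bₛ = (B − 1)/(n − 1) = (5.4260 − 1)/(6 − 1) = 4.4260/5 = 0.8852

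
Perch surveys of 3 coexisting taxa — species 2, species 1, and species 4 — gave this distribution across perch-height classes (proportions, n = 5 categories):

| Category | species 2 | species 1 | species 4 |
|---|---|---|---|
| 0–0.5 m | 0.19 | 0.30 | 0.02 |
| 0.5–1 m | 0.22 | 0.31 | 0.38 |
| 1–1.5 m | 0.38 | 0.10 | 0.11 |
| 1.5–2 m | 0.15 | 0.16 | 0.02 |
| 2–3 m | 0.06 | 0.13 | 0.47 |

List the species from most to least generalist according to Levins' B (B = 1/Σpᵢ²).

Σp_2ᵢ² = 0.19² + 0.22² + 0.38² + 0.15² + 0.06² = 0.0361 + 0.0484 + 0.1444 + 0.0225 + 0.0036 = 0.2550
B_2 = 1 / 0.2550 = 3.9216
Σp_1ᵢ² = 0.30² + 0.31² + 0.10² + 0.16² + 0.13² = 0.0900 + 0.0961 + 0.0100 + 0.0256 + 0.0169 = 0.2386
B_1 = 1 / 0.2386 = 4.1911
Σp_4ᵢ² = 0.02² + 0.38² + 0.11² + 0.02² + 0.47² = 0.0004 + 0.1444 + 0.0121 + 0.0004 + 0.2209 = 0.3782
B_4 = 1 / 0.3782 = 2.6441
Ranking by B (broadest → narrowest): species 1 (4.19) > species 2 (3.92) > species 4 (2.64)

species 1 > species 2 > species 4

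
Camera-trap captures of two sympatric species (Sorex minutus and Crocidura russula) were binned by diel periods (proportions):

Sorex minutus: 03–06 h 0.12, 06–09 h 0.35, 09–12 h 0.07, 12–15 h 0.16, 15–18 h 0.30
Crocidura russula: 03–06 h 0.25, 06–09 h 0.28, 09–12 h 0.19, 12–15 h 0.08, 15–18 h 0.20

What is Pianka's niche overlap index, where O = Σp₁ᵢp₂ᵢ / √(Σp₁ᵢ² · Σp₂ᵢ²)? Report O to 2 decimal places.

0.89

Σ p₁ᵢp₂ᵢ = 0.0300 + 0.0980 + 0.0133 + 0.0128 + 0.0600 = 0.2141
Σp_1ᵢ² = 0.12² + 0.35² + 0.07² + 0.16² + 0.30² = 0.0144 + 0.1225 + 0.0049 + 0.0256 + 0.0900 = 0.2574
Σp_2ᵢ² = 0.25² + 0.28² + 0.19² + 0.08² + 0.20² = 0.0625 + 0.0784 + 0.0361 + 0.0064 + 0.0400 = 0.2234
O = 0.2141 / √(0.2574 × 0.2234) = 0.2141 / 0.23980 = 0.8928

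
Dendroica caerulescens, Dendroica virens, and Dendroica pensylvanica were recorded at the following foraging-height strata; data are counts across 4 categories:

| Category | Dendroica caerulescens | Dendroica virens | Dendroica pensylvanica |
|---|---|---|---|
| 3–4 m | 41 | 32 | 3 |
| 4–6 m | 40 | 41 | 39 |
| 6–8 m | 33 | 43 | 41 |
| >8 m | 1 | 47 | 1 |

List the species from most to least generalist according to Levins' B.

Proportions for Dendroica caerulescens (n=115): 41/115=0.3565, 40/115=0.3478, 33/115=0.2870, 1/115=0.0087
Proportions for Dendroica virens (n=163): 32/163=0.1963, 41/163=0.2515, 43/163=0.2638, 47/163=0.2883
Proportions for Dendroica pensylvanica (n=84): 3/84=0.0357, 39/84=0.4643, 41/84=0.4881, 1/84=0.0119
Σp_caerᵢ² = 0.3565² + 0.3478² + 0.2870² + 0.0087² = 0.127092 + 0.120965 + 0.082369 + 0.000076 = 0.330502
B_caer = 1 / 0.330502 = 3.0257
Σp_vireᵢ² = 0.1963² + 0.2515² + 0.2638² + 0.2883² = 0.038534 + 0.063252 + 0.069590 + 0.083117 = 0.254493
B_vire = 1 / 0.254493 = 3.9294
Σp_pensᵢ² = 0.0357² + 0.4643² + 0.4881² + 0.0119² = 0.001274 + 0.215574 + 0.238242 + 0.000142 = 0.455232
B_pens = 1 / 0.455232 = 2.1967
Ranking by B (broadest → narrowest): Dendroica virens (3.93) > Dendroica caerulescens (3.03) > Dendroica pensylvanica (2.20)

Dendroica virens > Dendroica caerulescens > Dendroica pensylvanica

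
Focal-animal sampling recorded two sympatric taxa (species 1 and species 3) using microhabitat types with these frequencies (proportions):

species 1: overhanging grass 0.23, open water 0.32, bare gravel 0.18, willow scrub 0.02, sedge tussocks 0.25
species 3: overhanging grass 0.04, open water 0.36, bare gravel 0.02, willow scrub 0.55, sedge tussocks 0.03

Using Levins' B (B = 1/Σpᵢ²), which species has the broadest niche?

species 1

Σp_1ᵢ² = 0.23² + 0.32² + 0.18² + 0.02² + 0.25² = 0.0529 + 0.1024 + 0.0324 + 0.0004 + 0.0625 = 0.2506
B_1 = 1 / 0.2506 = 3.9904
Σp_3ᵢ² = 0.04² + 0.36² + 0.02² + 0.55² + 0.03² = 0.0016 + 0.1296 + 0.0004 + 0.3025 + 0.0009 = 0.4350
B_3 = 1 / 0.4350 = 2.2989
Highest B → broadest niche (most generalist): species 1 (B = 3.99).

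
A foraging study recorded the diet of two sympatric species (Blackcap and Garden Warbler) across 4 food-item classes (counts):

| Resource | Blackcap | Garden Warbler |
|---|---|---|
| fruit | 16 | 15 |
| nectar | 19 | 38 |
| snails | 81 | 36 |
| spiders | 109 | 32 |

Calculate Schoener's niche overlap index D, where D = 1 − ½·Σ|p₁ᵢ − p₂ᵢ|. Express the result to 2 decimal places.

Proportions for Blackcap (n=225): 16/225=0.0711, 19/225=0.0844, 81/225=0.3600, 109/225=0.4844
Proportions for Garden Warbler (n=121): 15/121=0.1240, 38/121=0.3140, 36/121=0.2975, 32/121=0.2645
Σ|p₁ᵢ − p₂ᵢ| = 0.0529 + 0.2296 + 0.0625 + 0.2199 = 0.5649
D = 1 − ½ × 0.5649 = 1 − 0.28245 = 0.71755

0.72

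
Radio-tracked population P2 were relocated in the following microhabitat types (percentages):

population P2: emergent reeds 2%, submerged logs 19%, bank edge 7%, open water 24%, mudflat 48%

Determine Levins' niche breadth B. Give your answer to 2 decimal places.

3.04

Convert percentages to proportions (divide by 100).
Σpᵢ² = 0.02² + 0.19² + 0.07² + 0.24² + 0.48² = 0.0004 + 0.0361 + 0.0049 + 0.0576 + 0.2304 = 0.3294
B = 1 / 0.3294 = 3.0358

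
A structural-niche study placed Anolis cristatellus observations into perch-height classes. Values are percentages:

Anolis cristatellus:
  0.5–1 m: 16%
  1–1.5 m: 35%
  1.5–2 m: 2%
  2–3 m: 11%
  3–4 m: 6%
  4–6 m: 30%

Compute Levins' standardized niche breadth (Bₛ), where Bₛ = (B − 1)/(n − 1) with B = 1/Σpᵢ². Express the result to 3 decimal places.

0.587

Convert percentages to proportions (divide by 100).
Σpᵢ² = 0.16² + 0.35² + 0.02² + 0.11² + 0.06² + 0.30² = 0.0256 + 0.1225 + 0.0004 + 0.0121 + 0.0036 + 0.0900 = 0.2542
B = 1 / 0.2542 = 3.93391
Bₛ = (B − 1)/(n − 1) = (3.93391 − 1)/(6 − 1) = 2.93391/5 = 0.58678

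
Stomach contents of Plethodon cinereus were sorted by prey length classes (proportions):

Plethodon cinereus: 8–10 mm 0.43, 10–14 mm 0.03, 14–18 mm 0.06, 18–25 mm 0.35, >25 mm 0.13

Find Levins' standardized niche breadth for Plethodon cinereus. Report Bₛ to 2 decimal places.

0.51

Σpᵢ² = 0.43² + 0.03² + 0.06² + 0.35² + 0.13² = 0.1849 + 0.0009 + 0.0036 + 0.1225 + 0.0169 = 0.3288
B = 1 / 0.3288 = 3.0414
Bₛ = (B − 1)/(n − 1) = (3.0414 − 1)/(5 − 1) = 2.0414/4 = 0.5104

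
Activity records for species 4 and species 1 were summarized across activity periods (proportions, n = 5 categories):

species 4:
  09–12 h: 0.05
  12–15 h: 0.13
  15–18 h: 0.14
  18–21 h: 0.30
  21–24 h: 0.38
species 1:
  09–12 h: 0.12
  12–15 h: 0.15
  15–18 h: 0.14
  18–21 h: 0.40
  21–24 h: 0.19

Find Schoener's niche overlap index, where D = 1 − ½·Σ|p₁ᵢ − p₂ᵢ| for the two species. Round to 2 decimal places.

0.81

Σ|p₁ᵢ − p₂ᵢ| = 0.07 + 0.02 + 0.00 + 0.10 + 0.19 = 0.38
D = 1 − ½ × 0.38 = 1 − 0.190 = 0.8100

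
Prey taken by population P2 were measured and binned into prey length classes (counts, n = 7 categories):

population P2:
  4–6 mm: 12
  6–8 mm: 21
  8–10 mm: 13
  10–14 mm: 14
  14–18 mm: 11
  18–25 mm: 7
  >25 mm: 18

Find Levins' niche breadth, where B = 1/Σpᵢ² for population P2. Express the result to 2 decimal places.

6.38

Proportions for population P2 (n=96): 12/96=0.1250, 21/96=0.2188, 13/96=0.1354, 14/96=0.1458, 11/96=0.1146, 7/96=0.0729, 18/96=0.1875
Σpᵢ² = 0.1250² + 0.2188² + 0.1354² + 0.1458² + 0.1146² + 0.0729² + 0.1875² = 0.015625 + 0.047873 + 0.018333 + 0.021258 + 0.013133 + 0.005314 + 0.035156 = 0.156692
B = 1 / 0.156692 = 6.3819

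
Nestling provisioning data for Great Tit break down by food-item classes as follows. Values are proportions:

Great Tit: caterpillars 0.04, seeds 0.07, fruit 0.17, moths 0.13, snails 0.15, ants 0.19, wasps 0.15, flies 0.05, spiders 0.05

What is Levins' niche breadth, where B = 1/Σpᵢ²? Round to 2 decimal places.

7.23

Σpᵢ² = 0.04² + 0.07² + 0.17² + 0.13² + 0.15² + 0.19² + 0.15² + 0.05² + 0.05² = 0.0016 + 0.0049 + 0.0289 + 0.0169 + 0.0225 + 0.0361 + 0.0225 + 0.0025 + 0.0025 = 0.1384
B = 1 / 0.1384 = 7.2254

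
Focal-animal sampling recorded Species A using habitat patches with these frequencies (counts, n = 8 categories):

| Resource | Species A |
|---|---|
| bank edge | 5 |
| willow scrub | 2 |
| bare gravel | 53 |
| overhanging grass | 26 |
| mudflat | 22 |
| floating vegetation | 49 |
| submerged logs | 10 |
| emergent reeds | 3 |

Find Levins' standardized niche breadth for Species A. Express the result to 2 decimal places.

0.49

Proportions for Species A (n=170): 5/170=0.0294, 2/170=0.0118, 53/170=0.3118, 26/170=0.1529, 22/170=0.1294, 49/170=0.2882, 10/170=0.0588, 3/170=0.0176
Σpᵢ² = 0.0294² + 0.0118² + 0.3118² + 0.1529² + 0.1294² + 0.2882² + 0.0588² + 0.0176² = 0.000864 + 0.000139 + 0.097219 + 0.023378 + 0.016744 + 0.083059 + 0.003457 + 0.000310 = 0.225170
B = 1 / 0.225170 = 4.4411
Bₛ = (B − 1)/(n − 1) = (4.4411 − 1)/(8 − 1) = 3.4411/7 = 0.4916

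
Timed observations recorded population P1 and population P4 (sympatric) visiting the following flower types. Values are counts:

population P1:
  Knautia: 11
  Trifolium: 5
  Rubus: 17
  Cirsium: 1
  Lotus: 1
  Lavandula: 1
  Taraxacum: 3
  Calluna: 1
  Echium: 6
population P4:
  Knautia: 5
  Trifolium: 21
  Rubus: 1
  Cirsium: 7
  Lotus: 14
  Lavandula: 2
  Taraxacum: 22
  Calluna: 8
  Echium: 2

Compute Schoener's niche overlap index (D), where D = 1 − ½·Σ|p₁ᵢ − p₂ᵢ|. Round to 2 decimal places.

0.36

Proportions for population P1 (n=46): 11/46=0.2391, 5/46=0.1087, 17/46=0.3696, 1/46=0.0217, 1/46=0.0217, 1/46=0.0217, 3/46=0.0652, 1/46=0.0217, 6/46=0.1304
Proportions for population P4 (n=82): 5/82=0.0610, 21/82=0.2561, 1/82=0.0122, 7/82=0.0854, 14/82=0.1707, 2/82=0.0244, 22/82=0.2683, 8/82=0.0976, 2/82=0.0244
Σ|p₁ᵢ − p₂ᵢ| = 0.1781 + 0.1474 + 0.3574 + 0.0637 + 0.1490 + 0.0027 + 0.2031 + 0.0759 + 0.1060 = 1.2833
D = 1 − ½ × 1.2833 = 1 − 0.64165 = 0.35835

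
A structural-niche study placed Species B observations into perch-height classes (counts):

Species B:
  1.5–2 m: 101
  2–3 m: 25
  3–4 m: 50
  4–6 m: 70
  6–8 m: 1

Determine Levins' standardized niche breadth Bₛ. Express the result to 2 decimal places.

Proportions for Species B (n=247): 101/247=0.4089, 25/247=0.1012, 50/247=0.2024, 70/247=0.2834, 1/247=0.0040
Σpᵢ² = 0.4089² + 0.1012² + 0.2024² + 0.2834² + 0.0040² = 0.167199 + 0.010241 + 0.040966 + 0.080316 + 0.000016 = 0.298738
B = 1 / 0.298738 = 3.3474
Bₛ = (B − 1)/(n − 1) = (3.3474 − 1)/(5 − 1) = 2.3474/4 = 0.5869

0.59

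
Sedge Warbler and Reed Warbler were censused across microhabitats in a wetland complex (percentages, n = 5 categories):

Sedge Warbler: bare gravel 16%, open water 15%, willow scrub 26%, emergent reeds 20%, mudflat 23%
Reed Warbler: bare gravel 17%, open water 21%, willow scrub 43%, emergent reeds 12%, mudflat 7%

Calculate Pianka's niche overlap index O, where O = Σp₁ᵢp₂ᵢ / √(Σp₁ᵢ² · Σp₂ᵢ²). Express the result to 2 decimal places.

Convert percentages to proportions (divide by 100).
Σ p₁ᵢp₂ᵢ = 0.0272 + 0.0315 + 0.1118 + 0.0240 + 0.0161 = 0.2106
Σp_1ᵢ² = 0.16² + 0.15² + 0.26² + 0.20² + 0.23² = 0.0256 + 0.0225 + 0.0676 + 0.0400 + 0.0529 = 0.2086
Σp_2ᵢ² = 0.17² + 0.21² + 0.43² + 0.12² + 0.07² = 0.0289 + 0.0441 + 0.1849 + 0.0144 + 0.0049 = 0.2772
O = 0.2106 / √(0.2086 × 0.2772) = 0.2106 / 0.24047 = 0.8758

0.88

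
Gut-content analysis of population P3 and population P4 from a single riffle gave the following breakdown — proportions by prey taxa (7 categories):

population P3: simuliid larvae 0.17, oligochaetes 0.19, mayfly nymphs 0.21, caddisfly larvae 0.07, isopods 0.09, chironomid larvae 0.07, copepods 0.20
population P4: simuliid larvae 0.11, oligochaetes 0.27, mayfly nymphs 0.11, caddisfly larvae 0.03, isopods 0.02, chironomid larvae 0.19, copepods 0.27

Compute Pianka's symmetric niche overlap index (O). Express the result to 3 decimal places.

Σ p₁ᵢp₂ᵢ = 0.0187 + 0.0513 + 0.0231 + 0.0021 + 0.0018 + 0.0133 + 0.0540 = 0.1643
Σp_1ᵢ² = 0.17² + 0.19² + 0.21² + 0.07² + 0.09² + 0.07² + 0.20² = 0.0289 + 0.0361 + 0.0441 + 0.0049 + 0.0081 + 0.0049 + 0.0400 = 0.1670
Σp_2ᵢ² = 0.11² + 0.27² + 0.11² + 0.03² + 0.02² + 0.19² + 0.27² = 0.0121 + 0.0729 + 0.0121 + 0.0009 + 0.0004 + 0.0361 + 0.0729 = 0.2074
O = 0.1643 / √(0.1670 × 0.2074) = 0.1643 / 0.186107 = 0.88283

0.883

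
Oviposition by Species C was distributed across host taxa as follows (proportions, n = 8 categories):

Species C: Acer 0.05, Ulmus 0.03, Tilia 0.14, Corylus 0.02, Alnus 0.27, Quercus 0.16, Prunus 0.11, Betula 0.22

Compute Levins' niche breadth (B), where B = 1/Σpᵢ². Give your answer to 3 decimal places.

5.482

Σpᵢ² = 0.05² + 0.03² + 0.14² + 0.02² + 0.27² + 0.16² + 0.11² + 0.22² = 0.0025 + 0.0009 + 0.0196 + 0.0004 + 0.0729 + 0.0256 + 0.0121 + 0.0484 = 0.1824
B = 1 / 0.1824 = 5.48246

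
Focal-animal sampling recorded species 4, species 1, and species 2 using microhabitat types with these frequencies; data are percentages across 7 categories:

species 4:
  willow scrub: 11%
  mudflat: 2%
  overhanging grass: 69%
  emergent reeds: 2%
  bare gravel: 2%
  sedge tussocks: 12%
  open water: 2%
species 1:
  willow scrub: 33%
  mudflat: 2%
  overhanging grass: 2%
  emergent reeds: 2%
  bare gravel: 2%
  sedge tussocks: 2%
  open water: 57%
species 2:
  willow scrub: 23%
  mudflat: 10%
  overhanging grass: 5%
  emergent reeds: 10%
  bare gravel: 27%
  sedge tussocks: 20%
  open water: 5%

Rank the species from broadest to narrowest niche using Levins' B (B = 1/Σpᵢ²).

Convert percentages to proportions (divide by 100).
Σp_4ᵢ² = 0.11² + 0.02² + 0.69² + 0.02² + 0.02² + 0.12² + 0.02² = 0.0121 + 0.0004 + 0.4761 + 0.0004 + 0.0004 + 0.0144 + 0.0004 = 0.5042
B_4 = 1 / 0.5042 = 1.9833
Σp_1ᵢ² = 0.33² + 0.02² + 0.02² + 0.02² + 0.02² + 0.02² + 0.57² = 0.1089 + 0.0004 + 0.0004 + 0.0004 + 0.0004 + 0.0004 + 0.3249 = 0.4358
B_1 = 1 / 0.4358 = 2.2946
Σp_2ᵢ² = 0.23² + 0.10² + 0.05² + 0.10² + 0.27² + 0.20² + 0.05² = 0.0529 + 0.0100 + 0.0025 + 0.0100 + 0.0729 + 0.0400 + 0.0025 = 0.1908
B_2 = 1 / 0.1908 = 5.2411
Ranking by B (broadest → narrowest): species 2 (5.24) > species 1 (2.29) > species 4 (1.98)

species 2 > species 1 > species 4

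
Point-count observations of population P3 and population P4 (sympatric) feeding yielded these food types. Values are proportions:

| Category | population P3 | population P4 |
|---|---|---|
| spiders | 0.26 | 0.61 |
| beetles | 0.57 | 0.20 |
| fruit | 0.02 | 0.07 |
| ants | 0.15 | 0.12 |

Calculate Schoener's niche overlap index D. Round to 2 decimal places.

Σ|p₁ᵢ − p₂ᵢ| = 0.35 + 0.37 + 0.05 + 0.03 = 0.80
D = 1 − ½ × 0.80 = 1 − 0.400 = 0.6000

0.60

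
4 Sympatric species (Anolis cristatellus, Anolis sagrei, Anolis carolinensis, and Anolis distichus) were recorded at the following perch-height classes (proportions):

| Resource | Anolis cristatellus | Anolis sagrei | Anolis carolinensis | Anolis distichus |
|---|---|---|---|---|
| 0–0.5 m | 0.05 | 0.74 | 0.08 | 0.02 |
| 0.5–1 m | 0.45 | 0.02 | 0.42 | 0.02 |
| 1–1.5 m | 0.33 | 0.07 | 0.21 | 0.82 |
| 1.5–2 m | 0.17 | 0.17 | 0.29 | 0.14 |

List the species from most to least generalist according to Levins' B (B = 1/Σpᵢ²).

Σp_crisᵢ² = 0.05² + 0.45² + 0.33² + 0.17² = 0.0025 + 0.2025 + 0.1089 + 0.0289 = 0.3428
B_cris = 1 / 0.3428 = 2.9172
Σp_sagrᵢ² = 0.74² + 0.02² + 0.07² + 0.17² = 0.5476 + 0.0004 + 0.0049 + 0.0289 = 0.5818
B_sagr = 1 / 0.5818 = 1.7188
Σp_caroᵢ² = 0.08² + 0.42² + 0.21² + 0.29² = 0.0064 + 0.1764 + 0.0441 + 0.0841 = 0.3110
B_caro = 1 / 0.3110 = 3.2154
Σp_distᵢ² = 0.02² + 0.02² + 0.82² + 0.14² = 0.0004 + 0.0004 + 0.6724 + 0.0196 = 0.6928
B_dist = 1 / 0.6928 = 1.4434
Ranking by B (broadest → narrowest): Anolis carolinensis (3.22) > Anolis cristatellus (2.92) > Anolis sagrei (1.72) > Anolis distichus (1.44)

Anolis carolinensis > Anolis cristatellus > Anolis sagrei > Anolis distichus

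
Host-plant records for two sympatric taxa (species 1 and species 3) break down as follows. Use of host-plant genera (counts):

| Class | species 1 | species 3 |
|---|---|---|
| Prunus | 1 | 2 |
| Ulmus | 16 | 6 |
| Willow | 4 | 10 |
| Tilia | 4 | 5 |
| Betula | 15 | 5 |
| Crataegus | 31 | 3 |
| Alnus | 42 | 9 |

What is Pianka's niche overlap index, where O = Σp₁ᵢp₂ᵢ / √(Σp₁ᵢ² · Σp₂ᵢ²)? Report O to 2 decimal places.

0.74

Proportions for species 1 (n=113): 1/113=0.0088, 16/113=0.1416, 4/113=0.0354, 4/113=0.0354, 15/113=0.1327, 31/113=0.2743, 42/113=0.3717
Proportions for species 3 (n=40): 2/40=0.0500, 6/40=0.1500, 10/40=0.2500, 5/40=0.1250, 5/40=0.1250, 3/40=0.0750, 9/40=0.2250
Σ p₁ᵢp₂ᵢ = 0.000440 + 0.021240 + 0.008850 + 0.004425 + 0.016588 + 0.020573 + 0.083633 = 0.155749
Σp_1ᵢ² = 0.0088² + 0.1416² + 0.0354² + 0.0354² + 0.1327² + 0.2743² + 0.3717² = 0.000077 + 0.020051 + 0.001253 + 0.001253 + 0.017609 + 0.075240 + 0.138161 = 0.253644
Σp_2ᵢ² = 0.0500² + 0.1500² + 0.2500² + 0.1250² + 0.1250² + 0.0750² + 0.2250² = 0.002500 + 0.022500 + 0.062500 + 0.015625 + 0.015625 + 0.005625 + 0.050625 = 0.175000
O = 0.155749 / √(0.253644 × 0.175000) = 0.155749 / 0.2106839 = 0.7393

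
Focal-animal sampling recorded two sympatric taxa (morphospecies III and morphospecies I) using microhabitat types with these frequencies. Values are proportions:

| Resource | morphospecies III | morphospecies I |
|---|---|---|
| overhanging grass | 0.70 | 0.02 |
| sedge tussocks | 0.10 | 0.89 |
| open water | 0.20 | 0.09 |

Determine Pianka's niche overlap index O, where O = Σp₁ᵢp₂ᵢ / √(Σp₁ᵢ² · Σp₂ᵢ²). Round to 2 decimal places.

Σ p₁ᵢp₂ᵢ = 0.0140 + 0.0890 + 0.0180 = 0.1210
Σp_1ᵢ² = 0.70² + 0.10² + 0.20² = 0.4900 + 0.0100 + 0.0400 = 0.5400
Σp_2ᵢ² = 0.02² + 0.89² + 0.09² = 0.0004 + 0.7921 + 0.0081 = 0.8006
O = 0.1210 / √(0.5400 × 0.8006) = 0.1210 / 0.65751 = 0.1840

0.18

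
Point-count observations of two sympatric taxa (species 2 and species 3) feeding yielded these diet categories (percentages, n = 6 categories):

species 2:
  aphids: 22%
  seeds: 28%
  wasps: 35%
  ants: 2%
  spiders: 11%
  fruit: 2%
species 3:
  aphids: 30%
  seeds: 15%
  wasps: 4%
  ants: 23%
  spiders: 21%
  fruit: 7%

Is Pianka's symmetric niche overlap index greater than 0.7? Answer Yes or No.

Convert percentages to proportions (divide by 100).
Σ p₁ᵢp₂ᵢ = 0.0660 + 0.0420 + 0.0140 + 0.0046 + 0.0231 + 0.0014 = 0.1511
Σp_1ᵢ² = 0.22² + 0.28² + 0.35² + 0.02² + 0.11² + 0.02² = 0.0484 + 0.0784 + 0.1225 + 0.0004 + 0.0121 + 0.0004 = 0.2622
Σp_2ᵢ² = 0.30² + 0.15² + 0.04² + 0.23² + 0.21² + 0.07² = 0.0900 + 0.0225 + 0.0016 + 0.0529 + 0.0441 + 0.0049 = 0.2160
O = 0.1511 / √(0.2622 × 0.2160) = 0.1511 / 0.23798 = 0.6349
O = 0.6349 < 0.7 → No.

No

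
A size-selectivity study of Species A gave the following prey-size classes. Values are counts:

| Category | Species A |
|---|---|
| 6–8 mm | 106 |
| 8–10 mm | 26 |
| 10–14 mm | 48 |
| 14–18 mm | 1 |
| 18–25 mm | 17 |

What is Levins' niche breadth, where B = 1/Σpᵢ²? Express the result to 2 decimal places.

Proportions for Species A (n=198): 106/198=0.5354, 26/198=0.1313, 48/198=0.2424, 1/198=0.0051, 17/198=0.0859
Σpᵢ² = 0.5354² + 0.1313² + 0.2424² + 0.0051² + 0.0859² = 0.286653 + 0.017240 + 0.058758 + 0.000026 + 0.007379 = 0.370056
B = 1 / 0.370056 = 2.7023

2.70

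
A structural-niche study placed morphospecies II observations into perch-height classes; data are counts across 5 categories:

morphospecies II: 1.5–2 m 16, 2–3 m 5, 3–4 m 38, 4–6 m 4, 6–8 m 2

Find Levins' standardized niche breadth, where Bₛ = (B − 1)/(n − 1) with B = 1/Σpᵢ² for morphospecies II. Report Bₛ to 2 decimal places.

Proportions for morphospecies II (n=65): 16/65=0.2462, 5/65=0.0769, 38/65=0.5846, 4/65=0.0615, 2/65=0.0308
Σpᵢ² = 0.2462² + 0.0769² + 0.5846² + 0.0615² + 0.0308² = 0.060614 + 0.005914 + 0.341757 + 0.003782 + 0.000949 = 0.413016
B = 1 / 0.413016 = 2.4212
Bₛ = (B − 1)/(n − 1) = (2.4212 − 1)/(5 − 1) = 1.4212/4 = 0.3553

0.36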